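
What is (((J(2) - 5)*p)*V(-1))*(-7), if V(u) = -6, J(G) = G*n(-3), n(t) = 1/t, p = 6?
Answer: -1428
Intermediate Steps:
J(G) = -G/3 (J(G) = G/(-3) = G*(-⅓) = -G/3)
(((J(2) - 5)*p)*V(-1))*(-7) = (((-⅓*2 - 5)*6)*(-6))*(-7) = (((-⅔ - 5)*6)*(-6))*(-7) = (-17/3*6*(-6))*(-7) = -34*(-6)*(-7) = 204*(-7) = -1428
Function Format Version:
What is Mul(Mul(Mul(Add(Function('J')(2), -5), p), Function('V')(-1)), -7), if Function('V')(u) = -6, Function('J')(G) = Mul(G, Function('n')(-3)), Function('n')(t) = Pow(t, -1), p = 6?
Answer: -1428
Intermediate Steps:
Function('J')(G) = Mul(Rational(-1, 3), G) (Function('J')(G) = Mul(G, Pow(-3, -1)) = Mul(G, Rational(-1, 3)) = Mul(Rational(-1, 3), G))
Mul(Mul(Mul(Add(Function('J')(2), -5), p), Function('V')(-1)), -7) = Mul(Mul(Mul(Add(Mul(Rational(-1, 3), 2), -5), 6), -6), -7) = Mul(Mul(Mul(Add(Rational(-2, 3), -5), 6), -6), -7) = Mul(Mul(Mul(Rational(-17, 3), 6), -6), -7) = Mul(Mul(-34, -6), -7) = Mul(204, -7) = -1428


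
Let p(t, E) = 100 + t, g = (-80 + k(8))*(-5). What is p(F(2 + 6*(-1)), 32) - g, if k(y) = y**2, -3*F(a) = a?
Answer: 64/3 ≈ 21.333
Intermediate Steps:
F(a) = -a/3
g = 80 (g = (-80 + 8**2)*(-5) = (-80 + 64)*(-5) = -16*(-5) = 80)
p(F(2 + 6*(-1)), 32) - g = (100 - (2 + 6*(-1))/3) - 1*80 = (100 - (2 - 6)/3) - 80 = (100 - 1/3*(-4)) - 80 = (100 + 4/3) - 80 = 304/3 - 80 = 64/3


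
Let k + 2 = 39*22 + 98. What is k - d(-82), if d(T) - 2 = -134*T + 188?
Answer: -10224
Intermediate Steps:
d(T) = 190 - 134*T (d(T) = 2 + (-134*T + 188) = 2 + (188 - 134*T) = 190 - 134*T)
k = 954 (k = -2 + (39*22 + 98) = -2 + (858 + 98) = -2 + 956 = 954)
k - d(-82) = 954 - (190 - 134*(-82)) = 954 - (190 + 10988) = 954 - 1*11178 = 954 - 11178 = -10224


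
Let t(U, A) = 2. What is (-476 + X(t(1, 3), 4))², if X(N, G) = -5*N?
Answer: 236196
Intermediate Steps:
(-476 + X(t(1, 3), 4))² = (-476 - 5*2)² = (-476 - 10)² = (-486)² = 236196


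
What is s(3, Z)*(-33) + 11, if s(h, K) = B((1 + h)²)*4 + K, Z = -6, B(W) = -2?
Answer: 473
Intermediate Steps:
s(h, K) = -8 + K (s(h, K) = -2*4 + K = -8 + K)
s(3, Z)*(-33) + 11 = (-8 - 6)*(-33) + 11 = -14*(-33) + 11 = 462 + 11 = 473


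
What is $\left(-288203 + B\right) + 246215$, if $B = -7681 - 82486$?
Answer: $-132155$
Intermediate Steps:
$B = -90167$
$\left(-288203 + B\right) + 246215 = \left(-288203 - 90167\right) + 246215 = -378370 + 246215 = -132155$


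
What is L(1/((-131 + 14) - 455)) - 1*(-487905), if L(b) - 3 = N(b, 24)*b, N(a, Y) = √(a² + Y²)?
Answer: 487908 - √188457985/327184 ≈ 4.8791e+5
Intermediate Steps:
N(a, Y) = √(Y² + a²)
L(b) = 3 + b*√(576 + b²) (L(b) = 3 + √(24² + b²)*b = 3 + √(576 + b²)*b = 3 + b*√(576 + b²))
L(1/((-131 + 14) - 455)) - 1*(-487905) = (3 + √(576 + (1/((-131 + 14) - 455))²)/((-131 + 14) - 455)) - 1*(-487905) = (3 + √(576 + (1/(-117 - 455))²)/(-117 - 455)) + 487905 = (3 + √(576 + (1/(-572))²)/(-572)) + 487905 = (3 - √(576 + (-1/572)²)/572) + 487905 = (3 - √(576 + 1/327184)/572) + 487905 = (3 - √188457985/327184) + 487905 = 487908 - √188457985/327184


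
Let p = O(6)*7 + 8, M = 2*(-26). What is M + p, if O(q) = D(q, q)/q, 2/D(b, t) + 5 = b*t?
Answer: -4085/93 ≈ -43.925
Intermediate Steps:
D(b, t) = 2/(-5 + b*t)
M = -52
O(q) = 2/(q*(-5 + q²)) (O(q) = (2/(-5 + q*q))/q = (2/(-5 + q²))/q = 2/(q*(-5 + q²)))
p = 751/93 (p = (2/(6*(-5 + 6²)))*7 + 8 = (2*(⅙)/(-5 + 36))*7 + 8 = (2*(⅙)/31)*7 + 8 = (2*(⅙)*(1/31))*7 + 8 = (1/93)*7 + 8 = 7/93 + 8 = 751/93 ≈ 8.0753)
M + p = -52 + 751/93 = -4085/93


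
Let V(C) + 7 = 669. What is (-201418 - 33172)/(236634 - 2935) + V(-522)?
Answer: 154474148/233699 ≈ 661.00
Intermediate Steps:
V(C) = 662 (V(C) = -7 + 669 = 662)
(-201418 - 33172)/(236634 - 2935) + V(-522) = (-201418 - 33172)/(236634 - 2935) + 662 = -234590/233699 + 662 = 154474148/233699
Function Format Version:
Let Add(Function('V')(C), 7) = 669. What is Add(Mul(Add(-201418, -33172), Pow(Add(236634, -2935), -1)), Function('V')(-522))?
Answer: Rational(154474148, 233699) ≈ 661.00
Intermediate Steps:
Function('V')(C) = 662 (Function('V')(C) = Add(-7, 669) = 662)
Add(Mul(Add(-201418, -33172), Pow(Add(236634, -2935), -1)), Function('V')(-522)) = Add(Mul(Add(-201418, -33172), Pow(Add(236634, -2935), -1)), 662) = Add(Mul(-234590, Pow(233699, -1)), 662) = Add(Mul(-234590, Rational(1, 233699)), 662) = Add(Rational(-234590, 233699), 662) = Rational(154474148, 233699)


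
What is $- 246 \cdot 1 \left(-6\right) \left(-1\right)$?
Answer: $-1476$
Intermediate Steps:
$- 246 \cdot 1 \left(-6\right) \left(-1\right) = - 246 \left(\left(-6\right) \left(-1\right)\right) = - 246 \cdot 6 = \left(-1\right) 1476 = -1476$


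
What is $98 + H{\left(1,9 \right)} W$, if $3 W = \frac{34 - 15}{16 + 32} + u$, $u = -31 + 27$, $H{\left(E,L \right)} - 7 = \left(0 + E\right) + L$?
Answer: $\frac{11171}{144} \approx 77.576$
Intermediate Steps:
$H{\left(E,L \right)} = 7 + E + L$ ($H{\left(E,L \right)} = 7 + \left(\left(0 + E\right) + L\right) = 7 + \left(E + L\right) = 7 + E + L$)
$u = -4$
$W = - \frac{173}{144}$ ($W = \frac{\frac{34 - 15}{16 + 32} - 4}{3} = \frac{\frac{19}{48} - 4}{3} = \frac{1}{3} \left(- \frac{173}{48}\right) = - \frac{173}{144} \approx -1.2014$)
$98 + H{\left(1,9 \right)} W = 98 + \left(7 + 1 + 9\right) \left(- \frac{173}{144}\right) = 98 + 17 \left(- \frac{173}{144}\right) = 98 - \frac{2941}{144} = \frac{11171}{144}$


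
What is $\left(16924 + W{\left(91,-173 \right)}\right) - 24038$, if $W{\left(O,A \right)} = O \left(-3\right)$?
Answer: $-7387$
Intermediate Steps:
$W{\left(O,A \right)} = - 3 O$
$\left(16924 + W{\left(91,-173 \right)}\right) - 24038 = \left(16924 - 273\right) - 24038 = 16651 - 24038 = -7387$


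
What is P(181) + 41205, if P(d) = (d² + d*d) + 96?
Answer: 106823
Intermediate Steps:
P(d) = 96 + 2*d² (P(d) = (d² + d²) + 96 = 2*d² + 96 = 96 + 2*d²)
P(181) + 41205 = (96 + 2*181²) + 41205 = (96 + 2*32761) + 41205 = (96 + 65522) + 41205 = 65618 + 41205 = 106823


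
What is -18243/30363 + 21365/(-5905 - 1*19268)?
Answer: -369312178/254775933 ≈ -1.4496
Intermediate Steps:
-18243/30363 + 21365/(-5905 - 1*19268) = -18243*1/30363 + 21365/(-5905 - 19268) = -6081/10121 + 21365/(-25173) = -6081/10121 + 21365*(-1/25173) = -6081/10121 - 21365/25173 = -369312178/254775933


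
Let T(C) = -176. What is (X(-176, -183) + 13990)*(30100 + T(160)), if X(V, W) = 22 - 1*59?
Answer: 417529572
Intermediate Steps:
X(V, W) = -37 (X(V, W) = 22 - 59 = -37)
(X(-176, -183) + 13990)*(30100 + T(160)) = (-37 + 13990)*(30100 - 176) = 13953*29924 = 417529572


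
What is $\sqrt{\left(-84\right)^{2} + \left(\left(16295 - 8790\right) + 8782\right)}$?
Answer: $\sqrt{23343} \approx 152.78$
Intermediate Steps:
$\sqrt{\left(-84\right)^{2} + \left(\left(16295 - 8790\right) + 8782\right)} = \sqrt{7056 + \left(7505 + 8782\right)} = \sqrt{7056 + 16287} = \sqrt{23343}$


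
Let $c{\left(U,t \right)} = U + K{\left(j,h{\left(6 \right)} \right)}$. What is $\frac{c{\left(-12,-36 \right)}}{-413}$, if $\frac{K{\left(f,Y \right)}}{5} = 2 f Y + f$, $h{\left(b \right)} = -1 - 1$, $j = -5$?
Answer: $- \frac{9}{59} \approx -0.15254$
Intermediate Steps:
$h{\left(b \right)} = -2$ ($h{\left(b \right)} = -1 - 1 = -2$)
$K{\left(f,Y \right)} = 5 f + 10 Y f$ ($K{\left(f,Y \right)} = 5 \left(2 f Y + f\right) = 5 \left(2 Y f + f\right) = 5 \left(f + 2 Y f\right) = 5 f + 10 Y f$)
$c{\left(U,t \right)} = 75 + U$ ($c{\left(U,t \right)} = U + 5 \left(-5\right) \left(1 + 2 \left(-2\right)\right) = U + 5 \left(-5\right) \left(1 - 4\right) = U + 5 \left(-5\right) \left(-3\right) = U + 75 = 75 + U$)
$\frac{c{\left(-12,-36 \right)}}{-413} = \frac{75 - 12}{-413} = 63 \left(- \frac{1}{413}\right) = - \frac{9}{59}$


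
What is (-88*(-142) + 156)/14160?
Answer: 3163/3540 ≈ 0.89350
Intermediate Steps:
(-88*(-142) + 156)/14160 = (12496 + 156)*(1/14160) = 12652*(1/14160) = 3163/3540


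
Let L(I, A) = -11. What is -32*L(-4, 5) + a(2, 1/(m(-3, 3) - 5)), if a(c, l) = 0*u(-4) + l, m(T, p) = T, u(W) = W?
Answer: 2815/8 ≈ 351.88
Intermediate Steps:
a(c, l) = l (a(c, l) = 0*(-4) + l = 0 + l = l)
-32*L(-4, 5) + a(2, 1/(m(-3, 3) - 5)) = -32*(-11) + 1/(-3 - 5) = 352 + 1/(-8) = 352 - ⅛ = 2815/8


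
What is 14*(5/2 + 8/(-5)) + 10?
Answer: 113/5 ≈ 22.600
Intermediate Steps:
14*(5/2 + 8/(-5)) + 10 = 14*(5*(½) + 8*(-⅕)) + 10 = 14*(5/2 - 8/5) + 10 = 14*(9/10) + 10 = 63/5 + 10 = 113/5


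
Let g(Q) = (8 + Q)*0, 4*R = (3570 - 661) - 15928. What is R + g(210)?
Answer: -13019/4 ≈ -3254.8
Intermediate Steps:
R = -13019/4 (R = ((3570 - 661) - 15928)/4 = (2909 - 15928)/4 = (¼)*(-13019) = -13019/4 ≈ -3254.8)
g(Q) = 0
R + g(210) = -13019/4 + 0 = -13019/4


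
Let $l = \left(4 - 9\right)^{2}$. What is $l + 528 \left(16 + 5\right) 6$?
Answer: $66553$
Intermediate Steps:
$l = 25$ ($l = \left(-5\right)^{2} = 25$)
$l + 528 \left(16 + 5\right) 6 = 25 + 528 \left(16 + 5\right) 6 = 25 + 528 \cdot 21 \cdot 6 = 25 + 528 \cdot 126 = 25 + 66528 = 66553$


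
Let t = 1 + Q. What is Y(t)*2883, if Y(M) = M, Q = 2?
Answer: 8649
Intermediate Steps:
t = 3 (t = 1 + 2 = 3)
Y(t)*2883 = 3*2883 = 8649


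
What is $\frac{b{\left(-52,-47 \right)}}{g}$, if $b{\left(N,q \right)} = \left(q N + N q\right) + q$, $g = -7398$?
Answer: $- \frac{4841}{7398} \approx -0.65437$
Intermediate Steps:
$b{\left(N,q \right)} = q + 2 N q$ ($b{\left(N,q \right)} = \left(N q + N q\right) + q = 2 N q + q = q + 2 N q$)
$\frac{b{\left(-52,-47 \right)}}{g} = \frac{\left(-47\right) \left(1 + 2 \left(-52\right)\right)}{-7398} = - 47 \left(1 - 104\right) \left(- \frac{1}{7398}\right) = \left(-47\right) \left(-103\right) \left(- \frac{1}{7398}\right) = 4841 \left(- \frac{1}{7398}\right) = - \frac{4841}{7398}$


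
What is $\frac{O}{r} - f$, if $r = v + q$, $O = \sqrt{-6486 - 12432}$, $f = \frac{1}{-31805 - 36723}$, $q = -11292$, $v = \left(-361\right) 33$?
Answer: $\frac{1}{68528} - \frac{i \sqrt{2102}}{7735} \approx 1.4593 \cdot 10^{-5} - 0.0059273 i$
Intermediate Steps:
$v = -11913$
$f = - \frac{1}{68528}$ ($f = \frac{1}{-68528} = - \frac{1}{68528} \approx -1.4593 \cdot 10^{-5}$)
$O = 3 i \sqrt{2102}$ ($O = \sqrt{-18918} = 3 i \sqrt{2102} \approx 137.54 i$)
$r = -23205$ ($r = -11913 - 11292 = -23205$)
$\frac{O}{r} - f = \frac{3 i \sqrt{2102}}{-23205} - - \frac{1}{68528} = 3 i \sqrt{2102} \left(- \frac{1}{23205}\right) + \frac{1}{68528} = - \frac{i \sqrt{2102}}{7735} + \frac{1}{68528} = \frac{1}{68528} - \frac{i \sqrt{2102}}{7735}$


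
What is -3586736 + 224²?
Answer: -3536560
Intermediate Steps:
-3586736 + 224² = -3586736 + 50176 = -3536560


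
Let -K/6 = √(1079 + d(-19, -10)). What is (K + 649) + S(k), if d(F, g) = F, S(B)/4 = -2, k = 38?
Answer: 641 - 12*√265 ≈ 445.65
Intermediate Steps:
S(B) = -8 (S(B) = 4*(-2) = -8)
K = -12*√265 (K = -6*√(1079 - 19) = -12*√265 ≈ -195.35)
(K + 649) + S(k) = (-12*√265 + 649) - 8 = (649 - 12*√265) - 8 = 641 - 12*√265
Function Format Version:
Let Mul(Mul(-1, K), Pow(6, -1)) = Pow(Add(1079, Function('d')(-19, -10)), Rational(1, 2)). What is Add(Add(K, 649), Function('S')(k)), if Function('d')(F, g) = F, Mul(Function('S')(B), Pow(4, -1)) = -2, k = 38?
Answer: Add(641, Mul(-12, Pow(265, Rational(1, 2)))) ≈ 445.65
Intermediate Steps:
Function('S')(B) = -8 (Function('S')(B) = Mul(4, -2) = -8)
K = Mul(-12, Pow(265, Rational(1, 2))) (K = Mul(-6, Pow(Add(1079, -19), Rational(1, 2))) = Mul(-6, Pow(1060, Rational(1, 2))) = Mul(-6, Mul(2, Pow(265, Rational(1, 2)))) = Mul(-12, Pow(265, Rational(1, 2))) ≈ -195.35)
Add(Add(K, 649), Function('S')(k)) = Add(Add(Mul(-12, Pow(265, Rational(1, 2))), 649), -8) = Add(Add(649, Mul(-12, Pow(265, Rational(1, 2)))), -8) = Add(641, Mul(-12, Pow(265, Rational(1, 2))))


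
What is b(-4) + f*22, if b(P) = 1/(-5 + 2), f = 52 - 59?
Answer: -463/3 ≈ -154.33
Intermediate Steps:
f = -7
b(P) = -⅓ (b(P) = 1/(-3) = -⅓)
b(-4) + f*22 = -⅓ - 7*22 = -⅓ - 154 = -463/3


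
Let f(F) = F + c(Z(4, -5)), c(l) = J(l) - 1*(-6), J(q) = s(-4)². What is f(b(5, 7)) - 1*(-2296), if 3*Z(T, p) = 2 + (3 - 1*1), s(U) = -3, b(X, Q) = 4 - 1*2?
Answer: 2313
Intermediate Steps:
b(X, Q) = 2 (b(X, Q) = 4 - 2 = 2)
J(q) = 9 (J(q) = (-3)² = 9)
Z(T, p) = 4/3 (Z(T, p) = (2 + (3 - 1*1))/3 = (2 + (3 - 1))/3 = (2 + 2)/3 = (⅓)*4 = 4/3)
c(l) = 15 (c(l) = 9 - 1*(-6) = 9 + 6 = 15)
f(F) = 15 + F (f(F) = F + 15 = 15 + F)
f(b(5, 7)) - 1*(-2296) = (15 + 2) - 1*(-2296) = 17 + 2296 = 2313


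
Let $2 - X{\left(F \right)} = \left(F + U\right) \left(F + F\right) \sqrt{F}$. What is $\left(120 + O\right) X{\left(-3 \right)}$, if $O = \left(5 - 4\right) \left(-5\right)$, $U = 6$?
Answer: $230 + 2070 i \sqrt{3} \approx 230.0 + 3585.3 i$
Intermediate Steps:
$O = -5$ ($O = 1 \left(-5\right) = -5$)
$X{\left(F \right)} = 2 - 2 F^{\frac{3}{2}} \left(6 + F\right)$ ($X{\left(F \right)} = 2 - \left(F + 6\right) \left(F + F\right) \sqrt{F} = 2 - \left(6 + F\right) 2 F \sqrt{F} = 2 - 2 F \left(6 + F\right) \sqrt{F} = 2 - 2 F^{\frac{3}{2}} \left(6 + F\right)$)
$\left(120 + O\right) X{\left(-3 \right)} = \left(120 - 5\right) \left(2 - 12 \left(-3\right)^{\frac{3}{2}} - 2 \left(-3\right)^{\frac{5}{2}}\right) = 115 \left(2 - 12 \left(- 3 i \sqrt{3}\right) - 2 \cdot 9 i \sqrt{3}\right) = 115 \left(2 + 36 i \sqrt{3} - 18 i \sqrt{3}\right) = 115 \left(2 + 18 i \sqrt{3}\right) = 230 + 2070 i \sqrt{3}$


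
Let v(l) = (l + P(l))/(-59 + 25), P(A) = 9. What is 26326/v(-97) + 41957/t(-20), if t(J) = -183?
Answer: 40027039/4026 ≈ 9942.1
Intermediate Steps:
v(l) = -9/34 - l/34 (v(l) = (l + 9)/(-59 + 25) = (9 + l)/(-34) = (9 + l)*(-1/34) = -9/34 - l/34)
26326/v(-97) + 41957/t(-20) = 26326/(-9/34 - 1/34*(-97)) + 41957/(-183) = 26326/(-9/34 + 97/34) + 41957*(-1/183) = 26326/(44/17) - 41957/183 = 26326*(17/44) - 41957/183 = 223771/22 - 41957/183 = 40027039/4026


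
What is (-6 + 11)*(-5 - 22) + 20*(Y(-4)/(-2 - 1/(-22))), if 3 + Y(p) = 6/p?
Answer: -3825/43 ≈ -88.953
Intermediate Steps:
Y(p) = -3 + 6/p
(-6 + 11)*(-5 - 22) + 20*(Y(-4)/(-2 - 1/(-22))) = (-6 + 11)*(-5 - 22) + 20*((-3 + 6/(-4))/(-2 - 1/(-22))) = 5*(-27) + 20*((-3 + 6*(-¼))/(-2 - 1*(-1/22))) = -135 + 20*((-3 - 3/2)/(-2 + 1/22)) = -135 + 20*(-9/(2*(-43/22))) = -135 + 20*(-9/2*(-22/43)) = -135 + 20*(99/43) = -135 + 1980/43 = -3825/43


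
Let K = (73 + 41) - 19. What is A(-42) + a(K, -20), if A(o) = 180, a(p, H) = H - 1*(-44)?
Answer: 204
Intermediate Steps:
K = 95 (K = 114 - 19 = 95)
a(p, H) = 44 + H (a(p, H) = H + 44 = 44 + H)
A(-42) + a(K, -20) = 180 + (44 - 20) = 180 + 24 = 204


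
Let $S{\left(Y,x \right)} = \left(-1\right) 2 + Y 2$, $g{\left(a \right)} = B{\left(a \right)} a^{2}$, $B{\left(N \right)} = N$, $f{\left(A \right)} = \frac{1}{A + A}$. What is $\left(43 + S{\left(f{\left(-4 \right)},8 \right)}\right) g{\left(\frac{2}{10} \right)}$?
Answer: $\frac{163}{500} \approx 0.326$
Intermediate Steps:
$f{\left(A \right)} = \frac{1}{2 A}$
$g{\left(a \right)} = a^{3}$ ($g{\left(a \right)} = a a^{2} = a^{3}$)
$S{\left(Y,x \right)} = -2 + 2 Y$
$\left(43 + S{\left(f{\left(-4 \right)},8 \right)}\right) g{\left(\frac{2}{10} \right)} = \left(43 - \left(2 - 2 \frac{1}{2 \left(-4\right)}\right)\right) \left(\frac{2}{10}\right)^{3} = \left(43 - \left(2 - 2 \cdot \frac{1}{2} \left(- \frac{1}{4}\right)\right)\right) \left(2 \cdot \frac{1}{10}\right)^{3} = \frac{43 + \left(-2 + 2 \left(- \frac{1}{8}\right)\right)}{125} = \left(43 - \frac{9}{4}\right) \frac{1}{125} = \frac{163}{4} \cdot \frac{1}{125} = \frac{163}{500}$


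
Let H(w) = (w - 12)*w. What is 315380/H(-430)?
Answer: 1213/731 ≈ 1.6594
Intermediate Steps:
H(w) = w*(-12 + w) (H(w) = (-12 + w)*w = w*(-12 + w))
315380/H(-430) = 315380/((-430*(-12 - 430))) = 315380/((-430*(-442))) = 315380/190060 = 315380*(1/190060) = 1213/731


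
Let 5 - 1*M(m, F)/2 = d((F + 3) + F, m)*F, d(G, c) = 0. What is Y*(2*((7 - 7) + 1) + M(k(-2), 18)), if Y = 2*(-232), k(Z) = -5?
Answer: -5568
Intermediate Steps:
Y = -464
M(m, F) = 10 (M(m, F) = 10 - 0*F = 10 - 2*0 = 10 + 0 = 10)
Y*(2*((7 - 7) + 1) + M(k(-2), 18)) = -464*(2*((7 - 7) + 1) + 10) = -464*(2*(0 + 1) + 10) = -464*(2*1 + 10) = -464*(2 + 10) = -464*12 = -5568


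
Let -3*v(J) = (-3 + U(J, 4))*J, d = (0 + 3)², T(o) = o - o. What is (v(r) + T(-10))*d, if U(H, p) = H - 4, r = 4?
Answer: 36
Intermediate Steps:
T(o) = 0
U(H, p) = -4 + H
d = 9 (d = 3² = 9)
v(J) = -J*(-7 + J)/3 (v(J) = -(-3 + (-4 + J))*J/3 = -(-7 + J)*J/3 = -J*(-7 + J)/3)
(v(r) + T(-10))*d = ((⅓)*4*(7 - 1*4) + 0)*9 = ((⅓)*4*(7 - 4) + 0)*9 = ((⅓)*4*3 + 0)*9 = (4 + 0)*9 = 4*9 = 36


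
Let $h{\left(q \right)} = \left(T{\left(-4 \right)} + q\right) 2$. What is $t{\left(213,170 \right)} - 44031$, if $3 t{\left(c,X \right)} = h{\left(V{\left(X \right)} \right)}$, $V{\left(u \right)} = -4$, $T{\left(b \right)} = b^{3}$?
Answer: $- \frac{132229}{3} \approx -44076.0$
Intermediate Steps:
$h{\left(q \right)} = -128 + 2 q$ ($h{\left(q \right)} = \left(\left(-4\right)^{3} + q\right) 2 = \left(-64 + q\right) 2 = -128 + 2 q$)
$t{\left(c,X \right)} = - \frac{136}{3}$ ($t{\left(c,X \right)} = \frac{-128 + 2 \left(-4\right)}{3} = \frac{-128 - 8}{3} = \frac{1}{3} \left(-136\right) = - \frac{136}{3}$)
$t{\left(213,170 \right)} - 44031 = - \frac{136}{3} - 44031 = - \frac{132229}{3}$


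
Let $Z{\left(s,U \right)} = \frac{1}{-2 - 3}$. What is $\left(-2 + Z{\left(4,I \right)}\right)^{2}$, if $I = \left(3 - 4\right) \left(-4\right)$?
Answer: $\frac{121}{25} \approx 4.84$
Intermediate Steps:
$I = 4$ ($I = \left(-1\right) \left(-4\right) = 4$)
$Z{\left(s,U \right)} = - \frac{1}{5}$ ($Z{\left(s,U \right)} = \frac{1}{-5} = - \frac{1}{5}$)
$\left(-2 + Z{\left(4,I \right)}\right)^{2} = \left(-2 - \frac{1}{5}\right)^{2} = \left(- \frac{11}{5}\right)^{2} = \frac{121}{25}$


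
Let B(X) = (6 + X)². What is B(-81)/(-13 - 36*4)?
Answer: -5625/157 ≈ -35.828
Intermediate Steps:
B(-81)/(-13 - 36*4) = (6 - 81)²/(-13 - 36*4) = (-75)²/(-13 - 144) = 5625/(-157) = 5625*(-1/157) = -5625/157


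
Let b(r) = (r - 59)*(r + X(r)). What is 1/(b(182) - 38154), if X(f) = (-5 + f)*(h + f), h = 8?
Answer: 1/4120722 ≈ 2.4268e-7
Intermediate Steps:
X(f) = (-5 + f)*(8 + f)
b(r) = (-59 + r)*(-40 + r² + 4*r) (b(r) = (r - 59)*(r + (-40 + r² + 3*r)) = (-59 + r)*(-40 + r² + 4*r))
1/(b(182) - 38154) = 1/((2360 + 182³ - 276*182 - 55*182²) - 38154) = 1/((2360 + 6028568 - 50232 - 55*33124) - 38154) = 1/((2360 + 6028568 - 50232 - 1821820) - 38154) = 1/(4158876 - 38154) = 1/4120722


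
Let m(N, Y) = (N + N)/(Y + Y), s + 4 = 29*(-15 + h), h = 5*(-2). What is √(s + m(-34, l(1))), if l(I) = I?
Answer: I*√763 ≈ 27.622*I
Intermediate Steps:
h = -10
s = -729 (s = -4 + 29*(-15 - 10) = -4 + 29*(-25) = -4 - 725 = -729)
m(N, Y) = N/Y (m(N, Y) = (2*N)/((2*Y)) = (2*N)*(1/(2*Y)) = N/Y)
√(s + m(-34, l(1))) = √(-729 - 34/1) = √(-729 - 34*1) = √(-729 - 34) = √(-763) = I*√763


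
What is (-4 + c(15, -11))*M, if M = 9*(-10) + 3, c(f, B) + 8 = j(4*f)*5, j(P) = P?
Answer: -25056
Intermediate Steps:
c(f, B) = -8 + 20*f (c(f, B) = -8 + (4*f)*5 = -8 + 20*f)
M = -87 (M = -90 + 3 = -87)
(-4 + c(15, -11))*M = (-4 + (-8 + 20*15))*(-87) = (-4 + (-8 + 300))*(-87) = (-4 + 292)*(-87) = 288*(-87) = -25056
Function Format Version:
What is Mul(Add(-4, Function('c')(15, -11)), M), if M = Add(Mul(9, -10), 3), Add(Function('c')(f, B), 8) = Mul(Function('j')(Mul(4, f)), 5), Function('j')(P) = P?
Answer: -25056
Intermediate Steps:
Function('c')(f, B) = Add(-8, Mul(20, f)) (Function('c')(f, B) = Add(-8, Mul(Mul(4, f), 5)) = Add(-8, Mul(20, f)))
M = -87 (M = Add(-90, 3) = -87)
Mul(Add(-4, Function('c')(15, -11)), M) = Mul(Add(-4, Add(-8, Mul(20, 15))), -87) = Mul(Add(-4, Add(-8, 300)), -87) = Mul(Add(-4, 292), -87) = Mul(288, -87) = -25056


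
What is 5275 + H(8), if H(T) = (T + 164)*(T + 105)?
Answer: 24711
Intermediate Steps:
H(T) = (105 + T)*(164 + T) (H(T) = (164 + T)*(105 + T) = (105 + T)*(164 + T))
5275 + H(8) = 5275 + (17220 + 8² + 269*8) = 5275 + (17220 + 64 + 2152) = 5275 + 19436 = 24711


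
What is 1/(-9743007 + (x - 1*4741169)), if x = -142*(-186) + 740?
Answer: -1/14457024 ≈ -6.9170e-8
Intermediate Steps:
x = 27152 (x = 26412 + 740 = 27152)
1/(-9743007 + (x - 1*4741169)) = 1/(-9743007 + (27152 - 1*4741169)) = 1/(-9743007 + (27152 - 4741169)) = 1/(-9743007 - 4714017) = 1/(-14457024) = -1/14457024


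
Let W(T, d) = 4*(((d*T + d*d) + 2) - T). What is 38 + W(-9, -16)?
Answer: 1682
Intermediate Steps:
W(T, d) = 8 - 4*T + 4*d**2 + 4*T*d (W(T, d) = 4*(((T*d + d**2) + 2) - T) = 4*(((d**2 + T*d) + 2) - T) = 4*((2 + d**2 + T*d) - T) = 4*(2 + d**2 - T + T*d) = 8 - 4*T + 4*d**2 + 4*T*d)
38 + W(-9, -16) = 38 + (8 - 4*(-9) + 4*(-16)**2 + 4*(-9)*(-16)) = 38 + (8 + 36 + 4*256 + 576) = 38 + (8 + 36 + 1024 + 576) = 38 + 1644 = 1682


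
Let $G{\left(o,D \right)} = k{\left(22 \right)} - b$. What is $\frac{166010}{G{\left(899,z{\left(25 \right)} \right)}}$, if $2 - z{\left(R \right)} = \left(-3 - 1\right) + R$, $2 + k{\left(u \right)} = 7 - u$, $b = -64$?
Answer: $\frac{166010}{47} \approx 3532.1$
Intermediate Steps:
$k{\left(u \right)} = 5 - u$ ($k{\left(u \right)} = -2 - \left(-7 + u\right) = 5 - u$)
$z{\left(R \right)} = 6 - R$ ($z{\left(R \right)} = 2 - \left(\left(-3 - 1\right) + R\right) = 2 - \left(-4 + R\right) = 6 - R$)
$G{\left(o,D \right)} = 47$ ($G{\left(o,D \right)} = \left(5 - 22\right) - -64 = \left(5 - 22\right) + 64 = -17 + 64 = 47$)
$\frac{166010}{G{\left(899,z{\left(25 \right)} \right)}} = \frac{166010}{47}$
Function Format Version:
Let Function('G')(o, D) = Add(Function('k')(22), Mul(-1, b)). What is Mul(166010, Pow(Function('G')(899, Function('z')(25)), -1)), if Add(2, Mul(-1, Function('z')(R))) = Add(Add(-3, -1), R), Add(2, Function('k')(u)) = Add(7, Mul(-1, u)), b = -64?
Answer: Rational(166010, 47) ≈ 3532.1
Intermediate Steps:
Function('k')(u) = Add(5, Mul(-1, u)) (Function('k')(u) = Add(-2, Add(7, Mul(-1, u))) = Add(5, Mul(-1, u)))
Function('z')(R) = Add(6, Mul(-1, R)) (Function('z')(R) = Add(2, Mul(-1, Add(Add(-3, -1), R))) = Add(2, Mul(-1, Add(-4, R))) = Add(2, Add(4, Mul(-1, R))) = Add(6, Mul(-1, R)))
Function('G')(o, D) = 47 (Function('G')(o, D) = Add(Add(5, Mul(-1, 22)), Mul(-1, -64)) = Add(Add(5, -22), 64) = Add(-17, 64) = 47)
Mul(166010, Pow(Function('G')(899, Function('z')(25)), -1)) = Mul(166010, Pow(47, -1)) = Mul(166010, Rational(1, 47)) = Rational(166010, 47)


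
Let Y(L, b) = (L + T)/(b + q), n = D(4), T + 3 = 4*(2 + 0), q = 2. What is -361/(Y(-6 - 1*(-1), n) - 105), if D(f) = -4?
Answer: 361/105 ≈ 3.4381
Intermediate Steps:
T = 5 (T = -3 + 4*(2 + 0) = -3 + 4*2 = -3 + 8 = 5)
n = -4
Y(L, b) = (5 + L)/(2 + b) (Y(L, b) = (L + 5)/(b + 2) = (5 + L)/(2 + b))
-361/(Y(-6 - 1*(-1), n) - 105) = -361/((5 + (-6 - 1*(-1)))/(2 - 4) - 105) = -361/((5 + (-6 + 1))/(-2) - 105) = -361/(-(5 - 5)/2 - 105) = -361/(-½*0 - 105) = -361/(0 - 105) = -361/(-105) = -1/105*(-361) = 361/105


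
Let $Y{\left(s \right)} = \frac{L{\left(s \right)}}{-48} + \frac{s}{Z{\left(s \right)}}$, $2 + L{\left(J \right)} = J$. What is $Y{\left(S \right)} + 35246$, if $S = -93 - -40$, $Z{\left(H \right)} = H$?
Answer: $\frac{1691911}{48} \approx 35248.0$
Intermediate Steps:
$S = -53$ ($S = -93 + 40 = -53$)
$L{\left(J \right)} = -2 + J$
$Y{\left(s \right)} = \frac{25}{24} - \frac{s}{48}$ ($Y{\left(s \right)} = \frac{-2 + s}{-48} + \frac{s}{s} = \left(-2 + s\right) \left(- \frac{1}{48}\right) + 1 = \left(\frac{1}{24} - \frac{s}{48}\right) + 1 = \frac{25}{24} - \frac{s}{48}$)
$Y{\left(S \right)} + 35246 = \left(\frac{25}{24} - - \frac{53}{48}\right) + 35246 = \left(\frac{25}{24} + \frac{53}{48}\right) + 35246 = \frac{103}{48} + 35246 = \frac{1691911}{48}$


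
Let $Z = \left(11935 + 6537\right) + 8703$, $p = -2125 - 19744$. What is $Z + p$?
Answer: $5306$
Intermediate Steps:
$p = -21869$ ($p = -2125 - 19744 = -21869$)
$Z = 27175$ ($Z = 18472 + 8703 = 27175$)
$Z + p = 27175 - 21869 = 5306$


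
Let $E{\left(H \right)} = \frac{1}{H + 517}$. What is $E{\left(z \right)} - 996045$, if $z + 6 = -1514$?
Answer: $- \frac{999033136}{1003} \approx -9.9605 \cdot 10^{5}$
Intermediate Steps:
$z = -1520$ ($z = -6 - 1514 = -1520$)
$E{\left(H \right)} = \frac{1}{517 + H}$
$E{\left(z \right)} - 996045 = \frac{1}{517 - 1520} - 996045 = \frac{1}{-1003} - 996045 = - \frac{1}{1003} - 996045 = - \frac{999033136}{1003}$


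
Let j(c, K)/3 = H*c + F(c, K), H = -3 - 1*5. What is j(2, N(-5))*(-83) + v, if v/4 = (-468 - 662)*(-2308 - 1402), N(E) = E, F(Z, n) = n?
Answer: 16774429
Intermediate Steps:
H = -8 (H = -3 - 5 = -8)
j(c, K) = -24*c + 3*K (j(c, K) = 3*(-8*c + K) = 3*(K - 8*c) = -24*c + 3*K)
v = 16769200 (v = 4*((-468 - 662)*(-2308 - 1402)) = 4*(-1130*(-3710)) = 4*4192300 = 16769200)
j(2, N(-5))*(-83) + v = (-24*2 + 3*(-5))*(-83) + 16769200 = (-48 - 15)*(-83) + 16769200 = -63*(-83) + 16769200 = 5229 + 16769200 = 16774429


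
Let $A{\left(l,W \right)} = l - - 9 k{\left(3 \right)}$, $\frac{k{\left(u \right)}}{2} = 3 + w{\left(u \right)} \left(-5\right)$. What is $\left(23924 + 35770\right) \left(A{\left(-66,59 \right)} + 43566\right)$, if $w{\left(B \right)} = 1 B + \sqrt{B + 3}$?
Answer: $2583795096 - 5372460 \sqrt{6} \approx 2.5706 \cdot 10^{9}$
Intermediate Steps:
$w{\left(B \right)} = B + \sqrt{3 + B}$
$k{\left(u \right)} = 6 - 10 u - 10 \sqrt{3 + u}$ ($k{\left(u \right)} = 2 \left(3 + \left(u + \sqrt{3 + u}\right) \left(-5\right)\right) = 2 \left(3 - \left(5 u + 5 \sqrt{3 + u}\right)\right) = 2 \left(3 - 5 u - 5 \sqrt{3 + u}\right) = 6 - 10 u - 10 \sqrt{3 + u}$)
$A{\left(l,W \right)} = -216 + l - 90 \sqrt{6}$ ($A{\left(l,W \right)} = l - - 9 \left(6 - 30 - 10 \sqrt{3 + 3}\right) = l - - 9 \left(6 - 30 - 10 \sqrt{6}\right) = l - - 9 \left(-24 - 10 \sqrt{6}\right) = l - \left(216 + 90 \sqrt{6}\right) = -216 + l - 90 \sqrt{6}$)
$\left(23924 + 35770\right) \left(A{\left(-66,59 \right)} + 43566\right) = \left(23924 + 35770\right) \left(\left(-216 - 66 - 90 \sqrt{6}\right) + 43566\right) = 59694 \left(\left(-282 - 90 \sqrt{6}\right) + 43566\right) = 59694 \left(43284 - 90 \sqrt{6}\right) = 2583795096 - 5372460 \sqrt{6}$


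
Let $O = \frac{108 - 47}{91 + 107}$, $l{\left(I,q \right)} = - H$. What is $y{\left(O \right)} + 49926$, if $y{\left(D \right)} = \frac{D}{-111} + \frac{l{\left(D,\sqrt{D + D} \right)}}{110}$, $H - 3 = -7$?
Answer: $\frac{5486371831}{109890} \approx 49926.0$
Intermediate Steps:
$H = -4$ ($H = 3 - 7 = -4$)
$l{\left(I,q \right)} = 4$ ($l{\left(I,q \right)} = \left(-1\right) \left(-4\right) = 4$)
$O = \frac{61}{198} \approx 0.30808$
$y{\left(D \right)} = \frac{2}{55} - \frac{D}{111}$ ($y{\left(D \right)} = \frac{D}{-111} + \frac{4}{110} = D \left(- \frac{1}{111}\right) + 4 \cdot \frac{1}{110} = - \frac{D}{111} + \frac{2}{55} = \frac{2}{55} - \frac{D}{111}$)
$y{\left(O \right)} + 49926 = \left(\frac{2}{55} - \frac{61}{21978}\right) + 49926 = \frac{3691}{109890} + 49926 = \frac{5486371831}{109890}$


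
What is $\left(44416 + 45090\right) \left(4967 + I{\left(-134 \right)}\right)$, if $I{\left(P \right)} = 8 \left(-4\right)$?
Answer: $441712110$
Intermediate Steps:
$I{\left(P \right)} = -32$
$\left(44416 + 45090\right) \left(4967 + I{\left(-134 \right)}\right) = \left(44416 + 45090\right) \left(4967 - 32\right) = 89506 \cdot 4935 = 441712110$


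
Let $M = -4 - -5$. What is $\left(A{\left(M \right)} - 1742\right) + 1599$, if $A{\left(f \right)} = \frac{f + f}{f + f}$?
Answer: $-142$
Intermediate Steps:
$M = 1$ ($M = -4 + 5 = 1$)
$A{\left(f \right)} = 1$ ($A{\left(f \right)} = \frac{2 f}{2 f} = 2 f \frac{1}{2 f} = 1$)
$\left(A{\left(M \right)} - 1742\right) + 1599 = \left(1 - 1742\right) + 1599 = -1741 + 1599 = -142$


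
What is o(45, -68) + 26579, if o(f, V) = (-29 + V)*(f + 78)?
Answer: 14648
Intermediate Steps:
o(f, V) = (-29 + V)*(78 + f)
o(45, -68) + 26579 = (-2262 - 29*45 + 78*(-68) - 68*45) + 26579 = (-2262 - 1305 - 5304 - 3060) + 26579 = -11931 + 26579 = 14648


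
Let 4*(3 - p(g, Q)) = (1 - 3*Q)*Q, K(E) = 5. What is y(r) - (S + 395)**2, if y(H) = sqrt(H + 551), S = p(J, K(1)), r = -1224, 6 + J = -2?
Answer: -690561/4 + I*sqrt(673) ≈ -1.7264e+5 + 25.942*I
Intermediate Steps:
J = -8 (J = -6 - 2 = -8)
p(g, Q) = 3 - Q*(1 - 3*Q)/4 (p(g, Q) = 3 - (1 - 3*Q)*Q/4 = 3 - Q*(1 - 3*Q)/4)
S = 41/2 (S = 3 - 1/4*5 + (3/4)*5**2 = 3 - 5/4 + (3/4)*25 = 3 - 5/4 + 75/4 = 41/2 ≈ 20.500)
y(H) = sqrt(551 + H)
y(r) - (S + 395)**2 = sqrt(551 - 1224) - (41/2 + 395)**2 = sqrt(-673) - (831/2)**2 = I*sqrt(673) - 1*690561/4 = I*sqrt(673) - 690561/4 = -690561/4 + I*sqrt(673)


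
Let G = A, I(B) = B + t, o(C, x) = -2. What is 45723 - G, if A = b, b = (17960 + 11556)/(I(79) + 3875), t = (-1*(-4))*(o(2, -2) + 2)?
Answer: 90379613/1977 ≈ 45716.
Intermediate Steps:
t = 0 (t = (-1*(-4))*(-2 + 2) = 4*0 = 0)
I(B) = B (I(B) = B + 0 = B)
b = 14758/1977 (b = (17960 + 11556)/(79 + 3875) = 29516/3954 = 29516*(1/3954) = 14758/1977 ≈ 7.4648)
A = 14758/1977 ≈ 7.4648
G = 14758/1977 ≈ 7.4648
45723 - G = 45723 - 1*14758/1977 = 45723 - 14758/1977 = 90379613/1977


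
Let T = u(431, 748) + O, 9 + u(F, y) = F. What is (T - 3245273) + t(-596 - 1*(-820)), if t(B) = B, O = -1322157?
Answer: -4566784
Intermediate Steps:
u(F, y) = -9 + F
T = -1321735 (T = (-9 + 431) - 1322157 = 422 - 1322157 = -1321735)
(T - 3245273) + t(-596 - 1*(-820)) = (-1321735 - 3245273) + (-596 - 1*(-820)) = -4567008 + (-596 + 820) = -4567008 + 224 = -4566784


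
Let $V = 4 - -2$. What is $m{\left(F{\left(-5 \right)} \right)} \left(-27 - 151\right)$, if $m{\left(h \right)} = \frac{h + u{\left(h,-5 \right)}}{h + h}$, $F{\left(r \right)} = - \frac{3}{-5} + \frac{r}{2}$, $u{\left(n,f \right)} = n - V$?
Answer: $- \frac{8722}{19} \approx -459.05$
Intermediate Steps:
$V = 6$ ($V = 4 + 2 = 6$)
$u{\left(n,f \right)} = -6 + n$ ($u{\left(n,f \right)} = n - 6 = -6 + n$)
$F{\left(r \right)} = \frac{3}{5} + \frac{r}{2}$ ($F{\left(r \right)} = \left(-3\right) \left(- \frac{1}{5}\right) + r \frac{1}{2} = \frac{3}{5} + \frac{r}{2}$)
$m{\left(h \right)} = \frac{-6 + 2 h}{2 h}$ ($m{\left(h \right)} = \frac{h + \left(-6 + h\right)}{h + h} = \frac{-6 + 2 h}{2 h}$)
$m{\left(F{\left(-5 \right)} \right)} \left(-27 - 151\right) = \frac{-3 + \left(\frac{3}{5} + \frac{1}{2} \left(-5\right)\right)}{\frac{3}{5} + \frac{1}{2} \left(-5\right)} \left(-27 - 151\right) = \frac{-3 + \left(\frac{3}{5} - \frac{5}{2}\right)}{\frac{3}{5} - \frac{5}{2}} \left(-178\right) = \frac{-3 - \frac{19}{10}}{- \frac{19}{10}} \left(-178\right) = \left(- \frac{10}{19}\right) \left(- \frac{49}{10}\right) \left(-178\right) = \frac{49}{19} \left(-178\right) = - \frac{8722}{19}$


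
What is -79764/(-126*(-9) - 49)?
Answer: -79764/1085 ≈ -73.515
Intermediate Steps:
-79764/(-126*(-9) - 49) = -79764/(1134 - 49) = -79764/1085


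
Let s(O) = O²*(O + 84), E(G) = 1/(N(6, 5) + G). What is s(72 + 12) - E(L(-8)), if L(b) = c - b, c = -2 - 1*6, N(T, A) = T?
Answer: 7112447/6 ≈ 1.1854e+6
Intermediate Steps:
c = -8 (c = -2 - 6 = -8)
L(b) = -8 - b
E(G) = 1/(6 + G)
s(O) = O²*(84 + O)
s(72 + 12) - E(L(-8)) = (72 + 12)²*(84 + (72 + 12)) - 1/(6 + (-8 - 1*(-8))) = 84²*(84 + 84) - 1/(6 + (-8 + 8)) = 7056*168 - 1/(6 + 0) = 1185408 - 1/6 = 1185408 - 1*⅙ = 1185408 - ⅙ = 7112447/6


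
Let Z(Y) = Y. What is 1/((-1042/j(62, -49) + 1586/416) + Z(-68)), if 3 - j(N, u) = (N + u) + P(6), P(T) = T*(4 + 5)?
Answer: -32/1533 ≈ -0.020874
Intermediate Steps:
P(T) = 9*T (P(T) = T*9 = 9*T)
j(N, u) = -51 - N - u (j(N, u) = 3 - ((N + u) + 9*6) = 3 - ((N + u) + 54) = 3 - (54 + N + u) = 3 + (-54 - N - u) = -51 - N - u)
1/((-1042/j(62, -49) + 1586/416) + Z(-68)) = 1/((-1042/(-51 - 1*62 - 1*(-49)) + 1586/416) - 68) = 1/((-1042/(-51 - 62 + 49) + 1586*(1/416)) - 68) = 1/((-1042/(-64) + 61/16) - 68) = 1/((-1042*(-1/64) + 61/16) - 68) = 1/((521/32 + 61/16) - 68) = 1/(643/32 - 68) = 1/(-1533/32) = -32/1533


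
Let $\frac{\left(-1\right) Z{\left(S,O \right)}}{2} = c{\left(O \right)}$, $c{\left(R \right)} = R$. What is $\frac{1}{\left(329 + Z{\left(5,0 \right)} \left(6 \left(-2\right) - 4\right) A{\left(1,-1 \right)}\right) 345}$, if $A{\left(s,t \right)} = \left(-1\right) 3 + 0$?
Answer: $\frac{1}{113505} \approx 8.8102 \cdot 10^{-6}$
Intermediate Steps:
$Z{\left(S,O \right)} = - 2 O$
$A{\left(s,t \right)} = -3$ ($A{\left(s,t \right)} = -3 + 0 = -3$)
$\frac{1}{\left(329 + Z{\left(5,0 \right)} \left(6 \left(-2\right) - 4\right) A{\left(1,-1 \right)}\right) 345} = \frac{1}{\left(329 + \left(-2\right) 0 \left(6 \left(-2\right) - 4\right) \left(-3\right)\right) 345} = \frac{1}{\left(329 + 0 \left(-12 - 4\right) \left(-3\right)\right) 345} = \frac{1}{\left(329 + 0 \left(-16\right) \left(-3\right)\right) 345} = \frac{1}{\left(329 + 0 \left(-3\right)\right) 345} = \frac{1}{\left(329 + 0\right) 345} = \frac{1}{329 \cdot 345} = \frac{1}{113505}$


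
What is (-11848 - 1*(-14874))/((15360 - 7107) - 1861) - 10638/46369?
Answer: 2126897/8717372 ≈ 0.24398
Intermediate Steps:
(-11848 - 1*(-14874))/((15360 - 7107) - 1861) - 10638/46369 = (-11848 + 14874)/(8253 - 1861) - 10638*1/46369 = 3026/6392 - 10638/46369 = 3026*(1/6392) - 10638/46369 = 89/188 - 10638/46369 = 2126897/8717372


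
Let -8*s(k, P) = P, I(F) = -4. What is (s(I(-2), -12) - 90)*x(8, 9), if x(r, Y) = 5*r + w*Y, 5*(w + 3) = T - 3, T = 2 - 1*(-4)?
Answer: -8142/5 ≈ -1628.4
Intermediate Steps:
T = 6 (T = 2 + 4 = 6)
w = -12/5 (w = -3 + (6 - 3)/5 = -3 + (⅕)*3 = -3 + ⅗ = -12/5 ≈ -2.4000)
x(r, Y) = 5*r - 12*Y/5
s(k, P) = -P/8
(s(I(-2), -12) - 90)*x(8, 9) = (-⅛*(-12) - 90)*(5*8 - 12/5*9) = (3/2 - 90)*(40 - 108/5) = -177/2*92/5 = -8142/5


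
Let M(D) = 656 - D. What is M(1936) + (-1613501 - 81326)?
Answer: -1696107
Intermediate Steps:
M(1936) + (-1613501 - 81326) = (656 - 1*1936) + (-1613501 - 81326) = (656 - 1936) - 1694827 = -1280 - 1694827 = -1696107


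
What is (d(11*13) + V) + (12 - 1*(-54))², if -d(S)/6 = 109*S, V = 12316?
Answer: -76850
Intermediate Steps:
d(S) = -654*S
(d(11*13) + V) + (12 - 1*(-54))² = (-7194*13 + 12316) + (12 - 1*(-54))² = (-654*143 + 12316) + (12 + 54)² = (-93522 + 12316) + 66² = -81206 + 4356 = -76850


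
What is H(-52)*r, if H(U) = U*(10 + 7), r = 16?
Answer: -14144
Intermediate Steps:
H(U) = 17*U (H(U) = U*17 = 17*U)
H(-52)*r = (17*(-52))*16 = -884*16 = -14144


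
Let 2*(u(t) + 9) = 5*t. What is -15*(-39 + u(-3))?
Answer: 1665/2 ≈ 832.50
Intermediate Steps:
u(t) = -9 + 5*t/2 (u(t) = -9 + (5*t)/2 = -9 + 5*t/2)
-15*(-39 + u(-3)) = -15*(-39 + (-9 + (5/2)*(-3))) = -15*(-39 + (-9 - 15/2)) = -15*(-39 - 33/2) = -15*(-111/2) = 1665/2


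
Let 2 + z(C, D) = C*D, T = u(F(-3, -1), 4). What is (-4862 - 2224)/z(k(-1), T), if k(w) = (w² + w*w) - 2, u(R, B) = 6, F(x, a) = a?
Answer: 3543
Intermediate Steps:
T = 6
k(w) = -2 + 2*w² (k(w) = (w² + w²) - 2 = 2*w² - 2 = -2 + 2*w²)
z(C, D) = -2 + C*D
(-4862 - 2224)/z(k(-1), T) = (-4862 - 2224)/(-2 + (-2 + 2*(-1)²)*6) = -7086/(-2 + (-2 + 2*1)*6) = -7086/(-2 + (-2 + 2)*6) = -7086/(-2 + 0*6) = -7086/(-2 + 0) = -7086/(-2) = -7086*(-½) = 3543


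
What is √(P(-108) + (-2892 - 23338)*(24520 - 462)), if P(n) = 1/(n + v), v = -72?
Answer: I*√567937206005/30 ≈ 25121.0*I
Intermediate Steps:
P(n) = 1/(-72 + n) (P(n) = 1/(n - 72) = 1/(-72 + n))
√(P(-108) + (-2892 - 23338)*(24520 - 462)) = √(1/(-72 - 108) + (-2892 - 23338)*(24520 - 462)) = √(1/(-180) - 26230*24058) = √(-1/180 - 631041340) = √(-113587441201/180) = I*√567937206005/30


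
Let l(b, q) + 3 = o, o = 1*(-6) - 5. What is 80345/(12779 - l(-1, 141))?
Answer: 80345/12793 ≈ 6.2804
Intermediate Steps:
o = -11 (o = -6 - 5 = -11)
l(b, q) = -14 (l(b, q) = -3 - 11 = -14)
80345/(12779 - l(-1, 141)) = 80345/(12779 - 1*(-14)) = 80345/(12779 + 14) = 80345/12793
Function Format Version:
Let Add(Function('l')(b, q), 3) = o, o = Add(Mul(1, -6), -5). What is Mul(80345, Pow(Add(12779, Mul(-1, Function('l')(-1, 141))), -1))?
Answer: Rational(80345, 12793) ≈ 6.2804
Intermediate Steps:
o = -11 (o = Add(-6, -5) = -11)
Function('l')(b, q) = -14 (Function('l')(b, q) = Add(-3, -11) = -14)
Mul(80345, Pow(Add(12779, Mul(-1, Function('l')(-1, 141))), -1)) = Mul(80345, Pow(Add(12779, Mul(-1, -14)), -1)) = Mul(80345, Pow(Add(12779, 14), -1)) = Mul(80345, Pow(12793, -1)) = Mul(80345, Rational(1, 12793)) = Rational(80345, 12793)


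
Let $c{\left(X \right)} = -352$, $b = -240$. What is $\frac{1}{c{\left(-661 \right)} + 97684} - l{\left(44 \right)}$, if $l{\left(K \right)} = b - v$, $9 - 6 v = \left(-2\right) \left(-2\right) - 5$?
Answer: $\frac{23521901}{97332} \approx 241.67$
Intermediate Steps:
$v = \frac{5}{3}$ ($v = \frac{3}{2} - \frac{\left(-2\right) \left(-2\right) - 5}{6} = \frac{3}{2} - \frac{4 - 5}{6} = \frac{3}{2} - - \frac{1}{6} = \frac{3}{2} + \frac{1}{6} = \frac{5}{3} \approx 1.6667$)
$l{\left(K \right)} = - \frac{725}{3}$ ($l{\left(K \right)} = -240 - \frac{5}{3} = - \frac{725}{3}$)
$\frac{1}{c{\left(-661 \right)} + 97684} - l{\left(44 \right)} = \frac{1}{-352 + 97684} - - \frac{725}{3} = \frac{1}{97332} + \frac{725}{3} = \frac{23521901}{97332}$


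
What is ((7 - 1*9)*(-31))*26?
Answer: 1612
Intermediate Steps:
((7 - 1*9)*(-31))*26 = ((7 - 9)*(-31))*26 = -2*(-31)*26 = 62*26 = 1612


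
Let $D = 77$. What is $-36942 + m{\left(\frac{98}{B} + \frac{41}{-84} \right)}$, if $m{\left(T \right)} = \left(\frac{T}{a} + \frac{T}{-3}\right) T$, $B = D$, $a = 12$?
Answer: $- \frac{126161297593}{3415104} \approx -36942.0$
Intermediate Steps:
$B = 77$
$m{\left(T \right)} = - \frac{T^{2}}{4}$ ($m{\left(T \right)} = \left(\frac{T}{12} + \frac{T}{-3}\right) T = \left(T \frac{1}{12} + T \left(- \frac{1}{3}\right)\right) T = \left(\frac{T}{12} - \frac{T}{3}\right) T = - \frac{T}{4} T = - \frac{T^{2}}{4}$)
$-36942 + m{\left(\frac{98}{B} + \frac{41}{-84} \right)} = -36942 - \frac{\left(\frac{98}{77} + \frac{41}{-84}\right)^{2}}{4} = -36942 - \frac{\left(98 \cdot \frac{1}{77} + 41 \left(- \frac{1}{84}\right)\right)^{2}}{4} = -36942 - \frac{\left(\frac{14}{11} - \frac{41}{84}\right)^{2}}{4} = -36942 - \frac{\left(\frac{725}{924}\right)^{2}}{4} = -36942 - \frac{525625}{3415104} = - \frac{126161297593}{3415104}$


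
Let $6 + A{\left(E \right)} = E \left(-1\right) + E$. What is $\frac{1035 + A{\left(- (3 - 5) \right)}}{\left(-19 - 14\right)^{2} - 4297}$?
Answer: $- \frac{1029}{3208} \approx -0.32076$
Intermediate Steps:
$A{\left(E \right)} = -6$ ($A{\left(E \right)} = -6 + \left(E \left(-1\right) + E\right) = -6 + \left(- E + E\right) = -6 + 0 = -6$)
$\frac{1035 + A{\left(- (3 - 5) \right)}}{\left(-19 - 14\right)^{2} - 4297} = \frac{1035 - 6}{\left(-19 - 14\right)^{2} - 4297} = \frac{1029}{\left(-33\right)^{2} - 4297} = \frac{1029}{1089 - 4297} = \frac{1029}{-3208} = 1029 \left(- \frac{1}{3208}\right) = - \frac{1029}{3208}$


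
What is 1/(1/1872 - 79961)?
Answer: -1872/149686991 ≈ -1.2506e-5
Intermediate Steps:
1/(1/1872 - 79961) = 1/(-149686991/1872) = -1872/149686991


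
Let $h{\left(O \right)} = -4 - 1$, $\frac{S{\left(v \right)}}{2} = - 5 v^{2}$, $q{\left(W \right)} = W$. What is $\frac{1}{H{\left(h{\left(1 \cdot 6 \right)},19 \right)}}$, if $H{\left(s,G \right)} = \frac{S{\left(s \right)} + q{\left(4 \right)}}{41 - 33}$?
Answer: $- \frac{4}{123} \approx -0.03252$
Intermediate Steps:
$S{\left(v \right)} = - 10 v^{2}$ ($S{\left(v \right)} = 2 \left(- 5 v^{2}\right) = - 10 v^{2}$)
$h{\left(O \right)} = -5$
$H{\left(s,G \right)} = \frac{1}{2} - \frac{5 s^{2}}{4}$ ($H{\left(s,G \right)} = \frac{- 10 s^{2} + 4}{41 - 33} = \frac{4 - 10 s^{2}}{8} = \left(4 - 10 s^{2}\right) \frac{1}{8} = \frac{1}{2} - \frac{5 s^{2}}{4}$)
$\frac{1}{H{\left(h{\left(1 \cdot 6 \right)},19 \right)}} = \frac{1}{\frac{1}{2} - \frac{5 \left(-5\right)^{2}}{4}} = \frac{1}{\frac{1}{2} - \frac{125}{4}} = \frac{1}{- \frac{123}{4}} = - \frac{4}{123}$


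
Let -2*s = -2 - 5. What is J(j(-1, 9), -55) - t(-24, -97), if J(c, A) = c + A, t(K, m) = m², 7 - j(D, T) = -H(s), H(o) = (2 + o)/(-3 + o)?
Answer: -9446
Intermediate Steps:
s = 7/2 (s = -(-2 - 5)/2 = -½*(-7) = 7/2 ≈ 3.5000)
H(o) = (2 + o)/(-3 + o)
j(D, T) = 18 (j(D, T) = 7 - (-1)*(2 + 7/2)/(-3 + 7/2) = 7 - (-1)*(11/2)/(½) = 7 - (-1)*2*(11/2) = 7 - (-1)*11 = 7 - 1*(-11) = 7 + 11 = 18)
J(c, A) = A + c
J(j(-1, 9), -55) - t(-24, -97) = (-55 + 18) - 1*(-97)² = -37 - 1*9409 = -37 - 9409 = -9446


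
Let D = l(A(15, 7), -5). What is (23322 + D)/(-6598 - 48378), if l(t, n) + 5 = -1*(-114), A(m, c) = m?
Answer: -23431/54976 ≈ -0.42620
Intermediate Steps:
l(t, n) = 109 (l(t, n) = -5 - 1*(-114) = -5 + 114 = 109)
D = 109
(23322 + D)/(-6598 - 48378) = (23322 + 109)/(-6598 - 48378) = 23431/(-54976) = 23431*(-1/54976) = -23431/54976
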